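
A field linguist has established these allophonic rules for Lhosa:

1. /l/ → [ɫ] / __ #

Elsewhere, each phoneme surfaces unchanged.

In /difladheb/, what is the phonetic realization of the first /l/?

/l/ (between /f/ and /a/) is in the target of rule 1 but the environment (word-finally) is not met → [l].

[l]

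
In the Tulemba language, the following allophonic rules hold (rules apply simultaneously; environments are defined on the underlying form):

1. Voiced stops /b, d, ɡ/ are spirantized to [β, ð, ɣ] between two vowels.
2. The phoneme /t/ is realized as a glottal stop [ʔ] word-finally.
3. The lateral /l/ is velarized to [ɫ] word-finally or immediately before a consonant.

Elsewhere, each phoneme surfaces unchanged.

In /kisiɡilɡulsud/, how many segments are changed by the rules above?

3

Segments that undergo a rule: /ɡ/ → [ɣ] (rule 1); /l/ → [ɫ] (rule 3); /l/ → [ɫ] (rule 3).
All other segments surface unchanged.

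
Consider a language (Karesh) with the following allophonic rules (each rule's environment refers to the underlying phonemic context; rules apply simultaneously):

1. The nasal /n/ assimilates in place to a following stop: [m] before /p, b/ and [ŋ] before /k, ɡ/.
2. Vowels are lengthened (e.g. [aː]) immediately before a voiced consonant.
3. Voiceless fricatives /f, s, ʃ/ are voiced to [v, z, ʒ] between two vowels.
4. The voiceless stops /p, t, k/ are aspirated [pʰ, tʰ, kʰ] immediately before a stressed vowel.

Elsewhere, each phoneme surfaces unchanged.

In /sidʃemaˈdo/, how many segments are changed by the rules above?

Segments that undergo a rule: /i/ → [iː] (rule 2); /e/ → [eː] (rule 2); /a/ → [aː] (rule 2).
All other segments surface unchanged.

3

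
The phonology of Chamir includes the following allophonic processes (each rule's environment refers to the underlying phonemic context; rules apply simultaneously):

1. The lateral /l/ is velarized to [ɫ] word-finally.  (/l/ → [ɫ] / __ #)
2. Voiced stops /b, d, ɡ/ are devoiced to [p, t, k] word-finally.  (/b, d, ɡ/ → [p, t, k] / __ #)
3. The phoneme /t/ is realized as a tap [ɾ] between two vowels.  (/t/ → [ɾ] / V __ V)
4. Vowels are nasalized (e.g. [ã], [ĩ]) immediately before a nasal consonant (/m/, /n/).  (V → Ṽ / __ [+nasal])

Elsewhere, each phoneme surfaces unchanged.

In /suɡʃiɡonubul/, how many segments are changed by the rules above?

Segments that undergo a rule: /o/ → [õ] (rule 4); /l/ → [ɫ] (rule 1).
All other segments surface unchanged.

2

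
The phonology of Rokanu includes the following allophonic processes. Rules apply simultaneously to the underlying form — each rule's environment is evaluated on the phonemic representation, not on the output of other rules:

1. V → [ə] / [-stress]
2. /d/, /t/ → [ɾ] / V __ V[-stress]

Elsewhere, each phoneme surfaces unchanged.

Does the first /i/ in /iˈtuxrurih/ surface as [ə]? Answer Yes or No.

/i/ (word-initial): in an unstressed syllable, so rule 1 applies → [ə].
The actual realization is [ə], which matches [ə].

Yes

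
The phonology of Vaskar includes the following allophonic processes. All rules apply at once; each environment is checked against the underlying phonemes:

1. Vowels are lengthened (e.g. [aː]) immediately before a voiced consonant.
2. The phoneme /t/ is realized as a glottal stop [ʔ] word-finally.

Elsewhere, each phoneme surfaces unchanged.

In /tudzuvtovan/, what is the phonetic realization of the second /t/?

/t/ — between /v/ and /o/; rule 2 does not apply here → [t].

[t]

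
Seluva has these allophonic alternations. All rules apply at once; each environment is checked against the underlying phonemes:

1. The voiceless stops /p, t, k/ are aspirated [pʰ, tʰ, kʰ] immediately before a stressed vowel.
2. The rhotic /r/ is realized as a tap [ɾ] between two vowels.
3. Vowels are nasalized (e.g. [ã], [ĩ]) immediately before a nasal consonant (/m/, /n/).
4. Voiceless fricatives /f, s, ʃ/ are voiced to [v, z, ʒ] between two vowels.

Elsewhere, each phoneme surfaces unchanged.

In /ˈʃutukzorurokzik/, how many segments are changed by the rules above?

Segments that undergo a rule: /r/ → [ɾ] (rule 2); /r/ → [ɾ] (rule 2).
All other segments surface unchanged.

2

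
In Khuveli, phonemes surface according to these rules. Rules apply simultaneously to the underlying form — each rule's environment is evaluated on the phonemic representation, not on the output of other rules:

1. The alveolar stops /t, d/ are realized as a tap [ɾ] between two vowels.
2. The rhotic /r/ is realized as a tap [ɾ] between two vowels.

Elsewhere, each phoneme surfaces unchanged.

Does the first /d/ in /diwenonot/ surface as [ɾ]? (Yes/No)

/d/ (word-initial) fails the environment for rule 1, so it stays [d].
The actual realization is [d], not [ɾ].

No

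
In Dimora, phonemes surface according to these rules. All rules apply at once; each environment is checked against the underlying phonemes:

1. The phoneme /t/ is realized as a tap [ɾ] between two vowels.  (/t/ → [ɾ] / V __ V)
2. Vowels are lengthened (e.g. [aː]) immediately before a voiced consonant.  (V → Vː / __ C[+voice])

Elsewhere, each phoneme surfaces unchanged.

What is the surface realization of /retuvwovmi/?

/e/ (between /r/ and /t/) is in the target of rule 2 but the environment (before a voiced consonant) is not met → [e].
/t/ (between /e/ and /u/): between two vowels, so rule 1 applies → [ɾ].
/u/ meets the environment for rule 2 (before a voiced consonant) → [uː].
/o/ (between /w/ and /v/): before a voiced consonant, so rule 2 applies → [oː].
/i/ (word-final): rule 2 targets it, but not before a voiced consonant → unchanged [i].

[reɾuːvwoːvmi]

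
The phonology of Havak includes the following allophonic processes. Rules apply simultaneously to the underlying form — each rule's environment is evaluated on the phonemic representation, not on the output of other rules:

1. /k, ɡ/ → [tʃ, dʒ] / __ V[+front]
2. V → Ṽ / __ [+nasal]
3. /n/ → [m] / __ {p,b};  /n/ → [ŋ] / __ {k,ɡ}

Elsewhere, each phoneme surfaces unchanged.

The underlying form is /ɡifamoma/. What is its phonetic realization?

[dʒifãmõma]

/ɡ/ (word-initial): before a front vowel, so rule 1 applies → [dʒ].
/i/ (between /ɡ/ and /f/) fails the environment for rule 2, so it stays [i].
/f/ (between /i/ and /a/) is unaffected → [f].
Rule 2 applies to /a/ (between /f/ and /m/: before a nasal consonant) → [ã].
/m/ — not in any rule's target class → [m].
/o/ (between /m/ and /m/): before a nasal consonant, so rule 2 applies → [õ].
/m/ (between /o/ and /a/) is unaffected → [m].
/a/ — word-final; rule 2 does not apply here → [a].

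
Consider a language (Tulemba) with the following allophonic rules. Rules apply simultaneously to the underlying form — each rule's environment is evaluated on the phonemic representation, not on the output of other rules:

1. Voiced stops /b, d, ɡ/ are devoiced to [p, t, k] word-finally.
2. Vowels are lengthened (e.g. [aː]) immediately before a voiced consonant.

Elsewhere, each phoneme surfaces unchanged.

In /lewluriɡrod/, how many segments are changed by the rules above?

5

Segments that undergo a rule: /e/ → [eː] (rule 2); /u/ → [uː] (rule 2); /i/ → [iː] (rule 2); /o/ → [oː] (rule 2); /d/ → [t] (rule 1).
All other segments surface unchanged.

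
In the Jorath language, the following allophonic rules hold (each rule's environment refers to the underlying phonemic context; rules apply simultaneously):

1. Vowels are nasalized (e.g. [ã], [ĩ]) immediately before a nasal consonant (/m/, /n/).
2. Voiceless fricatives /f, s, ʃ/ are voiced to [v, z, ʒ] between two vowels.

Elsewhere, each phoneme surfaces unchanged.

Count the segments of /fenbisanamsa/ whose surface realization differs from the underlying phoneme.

Segments that undergo a rule: /e/ → [ẽ] (rule 1); /s/ → [z] (rule 2); /a/ → [ã] (rule 1); /a/ → [ã] (rule 1).
All other segments surface unchanged.

4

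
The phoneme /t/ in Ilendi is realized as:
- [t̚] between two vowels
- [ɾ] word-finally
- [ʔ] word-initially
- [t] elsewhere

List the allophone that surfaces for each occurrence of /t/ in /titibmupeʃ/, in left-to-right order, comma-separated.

[ʔ], [t̚]

Occurrence 1 (position 1): word-initially → [ʔ].
Occurrence 2 (position 3): between two vowels → [t̚].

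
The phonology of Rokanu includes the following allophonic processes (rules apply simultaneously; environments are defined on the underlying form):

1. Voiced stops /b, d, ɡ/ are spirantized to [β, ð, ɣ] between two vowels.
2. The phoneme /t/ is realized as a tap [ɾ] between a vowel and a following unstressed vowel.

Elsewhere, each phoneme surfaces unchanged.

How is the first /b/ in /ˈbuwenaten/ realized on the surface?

/b/ — word-initial; rule 1 does not apply here → [b].

[b]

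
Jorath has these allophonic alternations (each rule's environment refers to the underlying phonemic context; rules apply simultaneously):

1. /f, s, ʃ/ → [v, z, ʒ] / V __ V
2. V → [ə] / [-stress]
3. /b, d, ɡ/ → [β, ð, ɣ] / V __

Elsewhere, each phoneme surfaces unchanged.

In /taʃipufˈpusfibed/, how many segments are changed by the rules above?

Segments that undergo a rule: /a/ → [ə] (rule 2); /ʃ/ → [ʒ] (rule 1); /i/ → [ə] (rule 2); /u/ → [ə] (rule 2); /i/ → [ə] (rule 2); /b/ → [β] (rule 3); /e/ → [ə] (rule 2); /d/ → [ð] (rule 3).
All other segments surface unchanged.

8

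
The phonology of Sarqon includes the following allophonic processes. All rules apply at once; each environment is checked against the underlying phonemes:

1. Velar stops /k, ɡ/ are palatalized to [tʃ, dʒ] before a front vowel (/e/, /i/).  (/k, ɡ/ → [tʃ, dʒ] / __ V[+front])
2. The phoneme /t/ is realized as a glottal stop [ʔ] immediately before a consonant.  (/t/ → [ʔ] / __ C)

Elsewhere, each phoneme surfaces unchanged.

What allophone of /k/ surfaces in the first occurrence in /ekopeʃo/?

/k/ — between /e/ and /o/; rule 1 does not apply here → [k].

[k]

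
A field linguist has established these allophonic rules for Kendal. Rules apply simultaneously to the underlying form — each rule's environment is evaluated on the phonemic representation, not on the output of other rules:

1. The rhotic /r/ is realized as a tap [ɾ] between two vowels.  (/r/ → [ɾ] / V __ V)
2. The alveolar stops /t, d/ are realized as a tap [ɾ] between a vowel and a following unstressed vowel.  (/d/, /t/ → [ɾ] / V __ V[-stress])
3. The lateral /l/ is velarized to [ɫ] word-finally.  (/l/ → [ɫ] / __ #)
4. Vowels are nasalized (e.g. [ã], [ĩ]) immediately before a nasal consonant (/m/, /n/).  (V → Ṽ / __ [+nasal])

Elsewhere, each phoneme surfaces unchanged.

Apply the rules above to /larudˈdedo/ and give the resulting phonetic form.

/l/ (word-initial) fails the environment for rule 3, so it stays [l].
/a/ — between /l/ and /r/; rule 4 does not apply here → [a].
/r/ (between /a/ and /u/): between two vowels, so rule 1 applies → [ɾ].
/u/ (between /r/ and /d/): rule 4 targets it, but not before a nasal consonant → unchanged [u].
/d/ (between /u/ and /d/) fails the environment for rule 2, so it stays [d].
/d/ (between /d/ and /e/): rule 2 targets it, but not between a vowel and a following unstressed vowel → unchanged [d].
/e/ (between /d/ and /d/): rule 4 targets it, but not before a nasal consonant → unchanged [e].
/d/ (between /e/ and /o/): between a vowel and a following unstressed vowel, so rule 2 applies → [ɾ].
/o/ (word-final) fails the environment for rule 4, so it stays [o].

[laɾudˈdeɾo]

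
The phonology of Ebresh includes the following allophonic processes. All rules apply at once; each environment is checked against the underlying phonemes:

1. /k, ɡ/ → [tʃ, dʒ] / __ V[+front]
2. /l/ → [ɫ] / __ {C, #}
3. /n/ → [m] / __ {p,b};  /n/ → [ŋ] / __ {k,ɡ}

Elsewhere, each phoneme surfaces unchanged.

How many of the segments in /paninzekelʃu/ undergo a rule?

2

Segments that undergo a rule: /k/ → [tʃ] (rule 1); /l/ → [ɫ] (rule 2).
All other segments surface unchanged.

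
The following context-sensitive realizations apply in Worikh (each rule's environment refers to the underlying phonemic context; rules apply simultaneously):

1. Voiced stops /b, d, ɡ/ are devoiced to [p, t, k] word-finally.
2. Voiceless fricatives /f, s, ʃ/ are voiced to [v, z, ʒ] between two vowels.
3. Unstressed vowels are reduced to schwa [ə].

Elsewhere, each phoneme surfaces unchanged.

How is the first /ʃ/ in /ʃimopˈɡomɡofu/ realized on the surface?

/ʃ/ (word-initial): rule 2 targets it, but not between two vowels → unchanged [ʃ].

[ʃ]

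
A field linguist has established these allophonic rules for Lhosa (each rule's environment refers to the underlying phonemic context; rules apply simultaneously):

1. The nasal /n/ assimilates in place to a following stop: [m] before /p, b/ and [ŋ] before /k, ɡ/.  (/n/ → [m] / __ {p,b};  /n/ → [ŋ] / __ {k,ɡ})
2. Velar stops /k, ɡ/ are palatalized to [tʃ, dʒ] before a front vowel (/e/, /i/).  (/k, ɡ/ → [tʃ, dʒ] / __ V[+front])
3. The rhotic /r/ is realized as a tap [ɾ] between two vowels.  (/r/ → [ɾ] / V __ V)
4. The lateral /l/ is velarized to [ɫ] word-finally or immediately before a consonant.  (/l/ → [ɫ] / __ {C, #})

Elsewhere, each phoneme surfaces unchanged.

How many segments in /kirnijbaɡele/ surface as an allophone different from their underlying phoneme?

Segments that undergo a rule: /k/ → [tʃ] (rule 2); /ɡ/ → [dʒ] (rule 2).
All other segments surface unchanged.

2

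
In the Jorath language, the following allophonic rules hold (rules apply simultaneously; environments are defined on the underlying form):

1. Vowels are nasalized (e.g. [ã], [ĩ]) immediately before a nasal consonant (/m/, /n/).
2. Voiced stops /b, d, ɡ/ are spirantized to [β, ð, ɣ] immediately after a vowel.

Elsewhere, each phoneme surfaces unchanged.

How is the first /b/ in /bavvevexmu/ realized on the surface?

/b/ (word-initial): rule 2 targets it, but not immediately after a vowel → unchanged [b].

[b]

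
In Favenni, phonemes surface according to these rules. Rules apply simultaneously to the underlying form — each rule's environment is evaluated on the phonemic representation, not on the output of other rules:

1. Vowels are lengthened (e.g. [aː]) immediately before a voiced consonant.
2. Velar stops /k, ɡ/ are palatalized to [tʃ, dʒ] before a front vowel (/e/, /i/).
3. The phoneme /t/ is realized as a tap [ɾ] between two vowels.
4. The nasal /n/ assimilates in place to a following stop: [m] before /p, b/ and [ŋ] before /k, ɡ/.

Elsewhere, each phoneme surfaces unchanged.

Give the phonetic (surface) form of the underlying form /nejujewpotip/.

[neːjuːjeːwpoɾip]

/n/ (word-initial) fails the environment for rule 4, so it stays [n].
/e/ — between /n/ and /j/, before a voiced consonant — surfaces as [eː] (rule 1).
/j/ — not in any rule's target class → [j].
Rule 1 applies to /u/ (between /j/ and /j/: before a voiced consonant) → [uː].
/j/ stays [j].
Rule 1 applies to /e/ (between /j/ and /w/: before a voiced consonant) → [eː].
/w/ stays [w].
/p/ stays [p].
/o/ (between /p/ and /t/): rule 1 targets it, but not before a voiced consonant → unchanged [o].
/t/ (between /o/ and /i/) occurs between two vowels → [ɾ] by rule 3.
/i/ (between /t/ and /p/): rule 1 targets it, but not before a voiced consonant → unchanged [i].
/p/ stays [p].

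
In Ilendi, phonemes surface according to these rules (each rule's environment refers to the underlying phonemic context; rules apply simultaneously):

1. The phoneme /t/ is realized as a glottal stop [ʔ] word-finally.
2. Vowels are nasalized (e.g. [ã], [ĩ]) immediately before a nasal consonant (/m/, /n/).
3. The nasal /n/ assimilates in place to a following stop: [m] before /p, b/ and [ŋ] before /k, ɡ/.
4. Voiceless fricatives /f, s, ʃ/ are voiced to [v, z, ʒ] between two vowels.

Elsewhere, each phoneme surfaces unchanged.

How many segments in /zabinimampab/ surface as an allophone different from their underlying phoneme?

Segments that undergo a rule: /i/ → [ĩ] (rule 2); /i/ → [ĩ] (rule 2); /a/ → [ã] (rule 2).
All other segments surface unchanged.

3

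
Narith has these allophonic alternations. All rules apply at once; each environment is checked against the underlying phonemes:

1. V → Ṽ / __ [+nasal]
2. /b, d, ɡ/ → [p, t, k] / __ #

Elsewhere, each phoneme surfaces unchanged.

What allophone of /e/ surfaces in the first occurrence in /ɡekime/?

/e/ (between /ɡ/ and /k/): rule 1 targets it, but not before a nasal consonant → unchanged [e].

[e]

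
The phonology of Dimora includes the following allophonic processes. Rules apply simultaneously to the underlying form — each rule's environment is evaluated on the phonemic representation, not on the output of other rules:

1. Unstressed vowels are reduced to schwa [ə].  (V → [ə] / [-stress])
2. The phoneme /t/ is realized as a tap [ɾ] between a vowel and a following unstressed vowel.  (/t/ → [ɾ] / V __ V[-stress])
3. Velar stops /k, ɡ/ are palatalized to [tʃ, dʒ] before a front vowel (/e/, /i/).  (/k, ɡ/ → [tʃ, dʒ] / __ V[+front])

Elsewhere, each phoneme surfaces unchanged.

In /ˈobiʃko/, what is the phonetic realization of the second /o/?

/o/ meets the environment for rule 1 (in an unstressed syllable) → [ə].

[ə]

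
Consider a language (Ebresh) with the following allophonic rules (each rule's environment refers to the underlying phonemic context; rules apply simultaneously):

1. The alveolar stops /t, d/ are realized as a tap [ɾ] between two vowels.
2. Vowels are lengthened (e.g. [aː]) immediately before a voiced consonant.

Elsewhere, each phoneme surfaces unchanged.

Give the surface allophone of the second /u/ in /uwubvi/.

Rule 2 applies to /u/ (between /w/ and /b/: before a voiced consonant) → [uː].

[uː]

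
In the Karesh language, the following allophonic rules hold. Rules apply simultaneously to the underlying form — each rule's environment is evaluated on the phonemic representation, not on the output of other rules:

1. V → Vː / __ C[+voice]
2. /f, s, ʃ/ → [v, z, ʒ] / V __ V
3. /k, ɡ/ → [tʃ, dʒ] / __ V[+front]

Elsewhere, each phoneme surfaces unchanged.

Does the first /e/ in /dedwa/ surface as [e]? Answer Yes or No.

/e/ — between /d/ and /d/, before a voiced consonant — surfaces as [eː] (rule 1).
The actual realization is [eː], not [e].

No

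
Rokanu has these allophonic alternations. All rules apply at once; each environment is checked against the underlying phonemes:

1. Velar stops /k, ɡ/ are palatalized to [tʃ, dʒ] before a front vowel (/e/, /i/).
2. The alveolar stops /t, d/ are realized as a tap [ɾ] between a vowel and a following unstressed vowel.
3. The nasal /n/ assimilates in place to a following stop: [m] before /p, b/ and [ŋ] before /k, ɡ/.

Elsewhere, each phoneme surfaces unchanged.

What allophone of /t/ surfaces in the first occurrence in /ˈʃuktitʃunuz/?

/t/ (between /k/ and /i/): rule 2 targets it, but not between a vowel and a following unstressed vowel → unchanged [t].

[t]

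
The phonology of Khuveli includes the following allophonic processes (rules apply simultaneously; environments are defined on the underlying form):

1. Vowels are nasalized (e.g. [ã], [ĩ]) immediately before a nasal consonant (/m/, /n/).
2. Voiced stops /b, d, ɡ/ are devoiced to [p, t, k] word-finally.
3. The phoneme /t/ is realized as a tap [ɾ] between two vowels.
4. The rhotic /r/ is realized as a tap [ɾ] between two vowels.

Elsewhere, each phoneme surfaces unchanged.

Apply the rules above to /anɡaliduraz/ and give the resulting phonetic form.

[ãnɡaliduɾaz]

/a/ (word-initial): before a nasal consonant, so rule 1 applies → [ã].
/n/ (between /a/ and /ɡ/): no rule targets it → [n].
/ɡ/ — between /n/ and /a/; rule 2 does not apply here → [ɡ].
/a/ — between /ɡ/ and /l/; rule 1 does not apply here → [a].
/l/ stays [l].
/i/ (between /l/ and /d/) fails the environment for rule 1, so it stays [i].
/d/ (between /i/ and /u/) fails the environment for rule 2, so it stays [d].
/u/ (between /d/ and /r/) is in the target of rule 1 but the environment (before a nasal consonant) is not met → [u].
/r/ (between /u/ and /a/): between two vowels, so rule 4 applies → [ɾ].
/a/ (between /r/ and /z/): rule 1 targets it, but not before a nasal consonant → unchanged [a].
/z/ — not in any rule's target class → [z].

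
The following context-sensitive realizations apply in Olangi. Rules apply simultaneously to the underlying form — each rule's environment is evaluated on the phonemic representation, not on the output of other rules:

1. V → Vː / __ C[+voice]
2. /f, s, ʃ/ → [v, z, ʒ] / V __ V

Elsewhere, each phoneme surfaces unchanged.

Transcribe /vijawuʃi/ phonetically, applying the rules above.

/v/ — not in any rule's target class → [v].
/i/ — between /v/ and /j/, before a voiced consonant — surfaces as [iː] (rule 1).
/j/ — not in any rule's target class → [j].
/a/ meets the environment for rule 1 (before a voiced consonant) → [aː].
/w/ (between /a/ and /u/) is unaffected → [w].
/u/ (between /w/ and /ʃ/) fails the environment for rule 1, so it stays [u].
/ʃ/ — between /u/ and /i/, between two vowels — surfaces as [ʒ] (rule 2).
/i/ (word-final) fails the environment for rule 1, so it stays [i].

[viːjaːwuʒi]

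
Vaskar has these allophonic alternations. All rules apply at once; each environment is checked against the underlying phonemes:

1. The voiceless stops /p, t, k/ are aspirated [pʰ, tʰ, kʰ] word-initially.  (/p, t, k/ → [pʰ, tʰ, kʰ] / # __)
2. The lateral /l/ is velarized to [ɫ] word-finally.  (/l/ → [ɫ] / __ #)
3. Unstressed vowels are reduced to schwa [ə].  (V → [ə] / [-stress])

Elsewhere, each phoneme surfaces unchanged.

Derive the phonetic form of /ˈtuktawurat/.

[ˈtʰuktəwərət]

/t/ (word-initial) occurs word-initially → [tʰ] by rule 1.
/u/ (between /t/ and /k/) fails the environment for rule 3, so it stays [u].
/k/ (between /u/ and /t/) fails the environment for rule 1, so it stays [k].
/t/ (between /k/ and /a/) fails the environment for rule 1, so it stays [t].
/a/ (between /t/ and /w/) occurs in an unstressed syllable → [ə] by rule 3.
/w/ (between /a/ and /u/) is unaffected → [w].
/u/ — between /w/ and /r/, in an unstressed syllable — surfaces as [ə] (rule 3).
/r/ (between /u/ and /a/): no rule targets it → [r].
/a/ (between /r/ and /t/) occurs in an unstressed syllable → [ə] by rule 3.
/t/ (word-final) fails the environment for rule 1, so it stays [t].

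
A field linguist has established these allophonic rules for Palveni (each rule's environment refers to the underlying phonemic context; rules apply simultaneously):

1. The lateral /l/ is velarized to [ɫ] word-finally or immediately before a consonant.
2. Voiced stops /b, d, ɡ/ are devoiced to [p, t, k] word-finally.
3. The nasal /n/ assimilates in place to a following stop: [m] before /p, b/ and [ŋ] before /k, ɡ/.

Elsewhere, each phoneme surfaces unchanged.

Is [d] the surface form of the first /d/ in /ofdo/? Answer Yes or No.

/d/ — between /f/ and /o/; rule 2 does not apply here → [d].
The actual realization is [d], which matches [d].

Yes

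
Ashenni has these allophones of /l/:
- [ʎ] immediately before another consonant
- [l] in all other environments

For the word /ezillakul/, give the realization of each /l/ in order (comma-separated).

Occurrence 1 (position 4): immediately before another consonant → [ʎ].
Occurrence 2 (position 5): no conditioning environment matches → elsewhere allophone [l].
Occurrence 3 (position 9): no conditioning environment matches → elsewhere allophone [l].

[ʎ], [l], [l]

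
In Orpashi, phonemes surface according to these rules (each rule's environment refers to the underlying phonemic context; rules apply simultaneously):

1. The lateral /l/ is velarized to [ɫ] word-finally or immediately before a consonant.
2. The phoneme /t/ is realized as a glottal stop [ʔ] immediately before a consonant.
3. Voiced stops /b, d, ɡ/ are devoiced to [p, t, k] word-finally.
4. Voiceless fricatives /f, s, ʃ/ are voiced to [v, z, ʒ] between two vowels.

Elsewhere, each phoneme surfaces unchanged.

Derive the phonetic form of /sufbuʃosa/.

[sufbuʒoza]

/s/ (word-initial) is in the target of rule 4 but the environment (between two vowels) is not met → [s].
/u/ — not in any rule's target class → [u].
/f/ — between /u/ and /b/; rule 4 does not apply here → [f].
/b/ — between /f/ and /u/; rule 3 does not apply here → [b].
/u/ (between /b/ and /ʃ/) is unaffected → [u].
/ʃ/ (between /u/ and /o/): between two vowels, so rule 4 applies → [ʒ].
/o/ stays [o].
/s/ (between /o/ and /a/): between two vowels, so rule 4 applies → [z].
/a/ (word-final): no rule targets it → [a].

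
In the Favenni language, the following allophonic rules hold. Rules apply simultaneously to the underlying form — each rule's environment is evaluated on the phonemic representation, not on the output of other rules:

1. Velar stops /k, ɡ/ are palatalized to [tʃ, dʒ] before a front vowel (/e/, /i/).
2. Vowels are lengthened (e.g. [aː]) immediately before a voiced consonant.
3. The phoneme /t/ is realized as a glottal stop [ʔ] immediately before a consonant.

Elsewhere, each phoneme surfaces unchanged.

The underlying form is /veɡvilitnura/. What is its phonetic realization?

/v/ (word-initial): no rule targets it → [v].
/e/ (between /v/ and /ɡ/): before a voiced consonant, so rule 2 applies → [eː].
/ɡ/ (between /e/ and /v/) fails the environment for rule 1, so it stays [ɡ].
/v/ — not in any rule's target class → [v].
/i/ (between /v/ and /l/): before a voiced consonant, so rule 2 applies → [iː].
/l/ — not in any rule's target class → [l].
/i/ (between /l/ and /t/): rule 2 targets it, but not before a voiced consonant → unchanged [i].
/t/ (between /i/ and /n/) occurs immediately before a consonant → [ʔ] by rule 3.
/n/ (between /t/ and /u/): no rule targets it → [n].
Rule 2 applies to /u/ (between /n/ and /r/: before a voiced consonant) → [uː].
/r/ (between /u/ and /a/) is unaffected → [r].
/a/ (word-final) is in the target of rule 2 but the environment (before a voiced consonant) is not met → [a].

[veːɡviːliʔnuːra]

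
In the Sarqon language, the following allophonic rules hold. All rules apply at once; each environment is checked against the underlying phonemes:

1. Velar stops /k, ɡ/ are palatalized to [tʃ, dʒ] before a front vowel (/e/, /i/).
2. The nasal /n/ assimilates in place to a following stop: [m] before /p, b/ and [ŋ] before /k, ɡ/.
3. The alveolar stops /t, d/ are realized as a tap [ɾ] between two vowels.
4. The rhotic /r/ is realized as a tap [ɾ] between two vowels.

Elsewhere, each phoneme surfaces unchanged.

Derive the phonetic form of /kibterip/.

[tʃibteɾip]

/k/ (word-initial): before a front vowel, so rule 1 applies → [tʃ].
/i/ stays [i].
/b/ (between /i/ and /t/) is unaffected → [b].
/t/ — between /b/ and /e/; rule 3 does not apply here → [t].
/e/ — not in any rule's target class → [e].
/r/ (between /e/ and /i/): between two vowels, so rule 4 applies → [ɾ].
/i/ (between /r/ and /p/): no rule targets it → [i].
/p/ stays [p].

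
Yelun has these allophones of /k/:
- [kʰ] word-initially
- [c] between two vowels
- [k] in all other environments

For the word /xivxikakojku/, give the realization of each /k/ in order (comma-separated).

[c], [c], [k]

Occurrence 1 (position 6): between two vowels → [c].
Occurrence 2 (position 8): between two vowels → [c].
Occurrence 3 (position 11): no conditioning environment matches → elsewhere allophone [k].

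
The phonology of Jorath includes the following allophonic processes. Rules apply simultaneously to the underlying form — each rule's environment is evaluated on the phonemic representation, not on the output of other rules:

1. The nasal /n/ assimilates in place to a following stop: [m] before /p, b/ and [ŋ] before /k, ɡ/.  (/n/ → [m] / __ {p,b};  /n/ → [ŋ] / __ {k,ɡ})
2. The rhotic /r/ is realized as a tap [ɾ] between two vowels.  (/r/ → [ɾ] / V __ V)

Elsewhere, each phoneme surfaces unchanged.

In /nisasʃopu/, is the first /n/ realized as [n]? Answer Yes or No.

Yes

/n/ (word-initial) fails the environment for rule 1, so it stays [n].
The actual realization is [n], which matches [n].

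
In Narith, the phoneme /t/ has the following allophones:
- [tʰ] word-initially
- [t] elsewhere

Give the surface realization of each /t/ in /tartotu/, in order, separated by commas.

[tʰ], [t], [t]

Occurrence 1 (position 1): word-initially → [tʰ].
Occurrence 2 (position 4): no conditioning environment matches → elsewhere allophone [t].
Occurrence 3 (position 6): no conditioning environment matches → elsewhere allophone [t].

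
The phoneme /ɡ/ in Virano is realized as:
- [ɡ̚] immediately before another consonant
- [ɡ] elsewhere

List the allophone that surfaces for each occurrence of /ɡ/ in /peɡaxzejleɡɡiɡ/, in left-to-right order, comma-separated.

Occurrence 1 (position 3): no conditioning environment matches → elsewhere allophone [ɡ].
Occurrence 2 (position 11): immediately before another consonant → [ɡ̚].
Occurrence 3 (position 12): no conditioning environment matches → elsewhere allophone [ɡ].
Occurrence 4 (position 14): no conditioning environment matches → elsewhere allophone [ɡ].

[ɡ], [ɡ̚], [ɡ], [ɡ]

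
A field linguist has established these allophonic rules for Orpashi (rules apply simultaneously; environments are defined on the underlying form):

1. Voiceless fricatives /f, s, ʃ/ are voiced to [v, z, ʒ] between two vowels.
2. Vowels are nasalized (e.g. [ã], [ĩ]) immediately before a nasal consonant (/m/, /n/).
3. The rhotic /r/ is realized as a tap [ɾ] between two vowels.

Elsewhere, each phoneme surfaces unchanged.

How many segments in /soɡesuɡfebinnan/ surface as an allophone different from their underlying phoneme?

Segments that undergo a rule: /s/ → [z] (rule 1); /i/ → [ĩ] (rule 2); /a/ → [ã] (rule 2).
All other segments surface unchanged.

3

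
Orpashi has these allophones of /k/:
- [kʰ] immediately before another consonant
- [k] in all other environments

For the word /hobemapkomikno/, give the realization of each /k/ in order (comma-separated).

Occurrence 1 (position 8): no conditioning environment matches → elsewhere allophone [k].
Occurrence 2 (position 12): immediately before another consonant → [kʰ].

[k], [kʰ]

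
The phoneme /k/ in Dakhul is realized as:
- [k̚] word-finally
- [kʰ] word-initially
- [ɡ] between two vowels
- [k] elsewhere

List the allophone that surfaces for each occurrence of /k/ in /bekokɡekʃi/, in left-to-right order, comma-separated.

Occurrence 1 (position 3): between two vowels → [ɡ].
Occurrence 2 (position 5): no conditioning environment matches → elsewhere allophone [k].
Occurrence 3 (position 8): no conditioning environment matches → elsewhere allophone [k].

[ɡ], [k], [k]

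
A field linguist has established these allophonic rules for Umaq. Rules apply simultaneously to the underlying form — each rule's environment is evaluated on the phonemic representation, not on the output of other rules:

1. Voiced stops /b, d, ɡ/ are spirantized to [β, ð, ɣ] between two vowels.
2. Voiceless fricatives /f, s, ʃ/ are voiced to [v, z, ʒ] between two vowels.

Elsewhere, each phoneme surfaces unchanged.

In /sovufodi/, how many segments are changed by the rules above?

2

Segments that undergo a rule: /f/ → [v] (rule 2); /d/ → [ð] (rule 1).
All other segments surface unchanged.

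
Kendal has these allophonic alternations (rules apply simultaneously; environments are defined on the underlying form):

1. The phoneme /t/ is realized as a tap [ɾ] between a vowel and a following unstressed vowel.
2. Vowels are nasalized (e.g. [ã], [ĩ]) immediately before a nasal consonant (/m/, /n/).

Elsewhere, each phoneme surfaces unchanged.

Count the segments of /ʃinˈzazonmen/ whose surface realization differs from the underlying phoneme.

Segments that undergo a rule: /i/ → [ĩ] (rule 2); /o/ → [õ] (rule 2); /e/ → [ẽ] (rule 2).
All other segments surface unchanged.

3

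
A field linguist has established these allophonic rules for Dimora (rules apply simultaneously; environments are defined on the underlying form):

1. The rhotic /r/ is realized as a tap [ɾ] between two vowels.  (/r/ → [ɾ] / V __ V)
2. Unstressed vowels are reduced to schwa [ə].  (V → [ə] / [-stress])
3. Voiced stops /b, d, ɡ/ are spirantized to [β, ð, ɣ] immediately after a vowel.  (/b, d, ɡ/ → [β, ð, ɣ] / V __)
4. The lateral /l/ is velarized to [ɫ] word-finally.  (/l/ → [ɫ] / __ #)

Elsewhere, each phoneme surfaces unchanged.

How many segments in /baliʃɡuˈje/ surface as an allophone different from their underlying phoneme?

Segments that undergo a rule: /a/ → [ə] (rule 2); /i/ → [ə] (rule 2); /u/ → [ə] (rule 2).
All other segments surface unchanged.

3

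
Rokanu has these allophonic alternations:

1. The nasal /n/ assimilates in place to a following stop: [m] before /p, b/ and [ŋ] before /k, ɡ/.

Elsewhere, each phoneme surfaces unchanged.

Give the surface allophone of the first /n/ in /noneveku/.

/n/ (word-initial): rule 1 targets it, but not before a labial or velar stop → unchanged [n].

[n]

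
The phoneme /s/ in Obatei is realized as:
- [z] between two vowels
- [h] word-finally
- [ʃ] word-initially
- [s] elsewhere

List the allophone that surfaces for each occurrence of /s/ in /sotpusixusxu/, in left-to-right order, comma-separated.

[ʃ], [z], [s]

Occurrence 1 (position 1): word-initially → [ʃ].
Occurrence 2 (position 6): between two vowels → [z].
Occurrence 3 (position 10): no conditioning environment matches → elsewhere allophone [s].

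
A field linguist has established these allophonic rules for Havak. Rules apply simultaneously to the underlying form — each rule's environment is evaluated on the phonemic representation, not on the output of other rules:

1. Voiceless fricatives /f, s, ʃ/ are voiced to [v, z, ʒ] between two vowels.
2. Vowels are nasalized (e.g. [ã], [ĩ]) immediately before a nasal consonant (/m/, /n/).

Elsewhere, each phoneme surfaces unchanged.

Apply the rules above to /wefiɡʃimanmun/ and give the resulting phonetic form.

/w/ (word-initial) is unaffected → [w].
/e/ (between /w/ and /f/): rule 2 targets it, but not before a nasal consonant → unchanged [e].
/f/ (between /e/ and /i/): between two vowels, so rule 1 applies → [v].
/i/ (between /f/ and /ɡ/) is in the target of rule 2 but the environment (before a nasal consonant) is not met → [i].
/ɡ/ (between /i/ and /ʃ/): no rule targets it → [ɡ].
/ʃ/ (between /ɡ/ and /i/) is in the target of rule 1 but the environment (between two vowels) is not met → [ʃ].
Rule 2 applies to /i/ (between /ʃ/ and /m/: before a nasal consonant) → [ĩ].
/m/ stays [m].
/a/ (between /m/ and /n/) occurs before a nasal consonant → [ã] by rule 2.
/n/ (between /a/ and /m/) is unaffected → [n].
/m/ — not in any rule's target class → [m].
Rule 2 applies to /u/ (between /m/ and /n/: before a nasal consonant) → [ũ].
/n/ (word-final): no rule targets it → [n].

[weviɡʃĩmãnmũn]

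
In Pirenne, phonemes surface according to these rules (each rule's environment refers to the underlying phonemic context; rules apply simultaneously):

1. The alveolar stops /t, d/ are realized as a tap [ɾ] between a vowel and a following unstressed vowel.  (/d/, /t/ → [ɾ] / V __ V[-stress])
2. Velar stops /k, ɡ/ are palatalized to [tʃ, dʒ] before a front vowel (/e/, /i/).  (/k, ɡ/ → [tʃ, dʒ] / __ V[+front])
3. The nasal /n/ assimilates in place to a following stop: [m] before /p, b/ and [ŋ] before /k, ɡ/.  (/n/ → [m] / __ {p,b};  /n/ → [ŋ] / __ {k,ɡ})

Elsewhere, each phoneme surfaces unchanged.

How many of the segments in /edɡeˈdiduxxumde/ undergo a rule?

Segments that undergo a rule: /ɡ/ → [dʒ] (rule 2); /d/ → [ɾ] (rule 1).
All other segments surface unchanged.

2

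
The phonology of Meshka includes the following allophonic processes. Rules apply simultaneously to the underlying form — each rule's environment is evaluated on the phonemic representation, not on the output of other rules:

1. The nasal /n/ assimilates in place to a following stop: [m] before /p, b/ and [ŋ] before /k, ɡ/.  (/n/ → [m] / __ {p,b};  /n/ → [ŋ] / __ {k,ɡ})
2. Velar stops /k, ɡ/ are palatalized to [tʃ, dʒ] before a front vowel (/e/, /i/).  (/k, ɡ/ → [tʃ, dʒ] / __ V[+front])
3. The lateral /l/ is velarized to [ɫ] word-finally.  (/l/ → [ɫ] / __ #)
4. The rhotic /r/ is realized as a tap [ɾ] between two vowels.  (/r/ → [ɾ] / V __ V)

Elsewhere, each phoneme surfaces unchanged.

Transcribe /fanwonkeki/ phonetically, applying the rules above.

[fanwoŋtʃetʃi]

/f/ (word-initial): no rule targets it → [f].
/a/ — not in any rule's target class → [a].
/n/ (between /a/ and /w/): rule 1 targets it, but not before a labial or velar stop → unchanged [n].
/w/ (between /n/ and /o/): no rule targets it → [w].
/o/ (between /w/ and /n/): no rule targets it → [o].
/n/ — between /o/ and /k/, before a labial or velar stop — surfaces as [ŋ] (rule 1).
/k/ (between /n/ and /e/) occurs before a front vowel → [tʃ] by rule 2.
/e/ — not in any rule's target class → [e].
/k/ — between /e/ and /i/, before a front vowel — surfaces as [tʃ] (rule 2).
/i/ (word-final) is unaffected → [i].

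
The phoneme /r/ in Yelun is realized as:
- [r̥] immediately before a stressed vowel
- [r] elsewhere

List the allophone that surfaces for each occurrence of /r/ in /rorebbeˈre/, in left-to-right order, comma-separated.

Occurrence 1 (position 1): no conditioning environment matches → elsewhere allophone [r].
Occurrence 2 (position 3): no conditioning environment matches → elsewhere allophone [r].
Occurrence 3 (position 8): immediately before a stressed vowel → [r̥].

[r], [r], [r̥]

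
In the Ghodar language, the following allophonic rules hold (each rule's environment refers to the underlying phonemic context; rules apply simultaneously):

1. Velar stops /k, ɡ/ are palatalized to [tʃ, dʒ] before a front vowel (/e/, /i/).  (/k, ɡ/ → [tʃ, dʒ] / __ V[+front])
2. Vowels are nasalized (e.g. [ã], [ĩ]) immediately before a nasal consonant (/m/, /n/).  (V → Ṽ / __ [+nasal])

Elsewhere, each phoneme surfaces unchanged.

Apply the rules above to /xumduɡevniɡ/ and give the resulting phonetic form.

Rule 2 applies to /u/ (between /x/ and /m/: before a nasal consonant) → [ũ].
/u/ — between /d/ and /ɡ/; rule 2 does not apply here → [u].
/ɡ/ (between /u/ and /e/): before a front vowel, so rule 1 applies → [dʒ].
/e/ (between /ɡ/ and /v/) fails the environment for rule 2, so it stays [e].
/i/ (between /n/ and /ɡ/) fails the environment for rule 2, so it stays [i].
/ɡ/ (word-final): rule 1 targets it, but not before a front vowel → unchanged [ɡ].

[xũmdudʒevniɡ]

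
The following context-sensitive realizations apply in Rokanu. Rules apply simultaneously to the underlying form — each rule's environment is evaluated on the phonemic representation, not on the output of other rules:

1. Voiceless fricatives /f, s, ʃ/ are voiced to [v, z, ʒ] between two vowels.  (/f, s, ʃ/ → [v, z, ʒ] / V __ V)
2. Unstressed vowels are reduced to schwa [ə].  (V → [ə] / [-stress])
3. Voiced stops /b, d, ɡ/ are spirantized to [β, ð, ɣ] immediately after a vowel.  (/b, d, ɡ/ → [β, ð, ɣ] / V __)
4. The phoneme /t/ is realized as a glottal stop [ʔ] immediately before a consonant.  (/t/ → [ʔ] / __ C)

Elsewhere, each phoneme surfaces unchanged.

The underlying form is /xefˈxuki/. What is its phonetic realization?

[xəfˈxukə]

/x/ — not in any rule's target class → [x].
/e/ (between /x/ and /f/): in an unstressed syllable, so rule 2 applies → [ə].
/f/ (between /e/ and /x/) is in the target of rule 1 but the environment (between two vowels) is not met → [f].
/x/ (between /f/ and /u/): no rule targets it → [x].
/u/ (between /x/ and /k/) is in the target of rule 2 but the environment (in an unstressed syllable) is not met → [u].
/k/ (between /u/ and /i/): no rule targets it → [k].
/i/ (word-final): in an unstressed syllable, so rule 2 applies → [ə].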